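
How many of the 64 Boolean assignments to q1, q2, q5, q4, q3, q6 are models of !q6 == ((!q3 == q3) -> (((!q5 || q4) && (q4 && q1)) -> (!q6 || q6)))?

Initial set: {T (!q6 == ((!q3 == q3) -> (((!q5 || q4) && (q4 && q1)) -> (!q6 || q6))))}.
T (!q6 == ((!q3 == q3) -> (((!q5 || q4) && (q4 && q1)) -> (!q6 || q6)))): β-rule — branch into T !q6, T ((!q3 == q3) -> (((!q5 || q4) && (q4 && q1)) -> (!q6 || q6)))  //  F !q6, F ((!q3 == q3) -> (((!q5 || q4) && (q4 && q1)) -> (!q6 || q6))).
  branch 1 (add T !q6, T ((!q3 == q3) -> (((!q5 || q4) && (q4 && q1)) -> (!q6 || q6)))):
    T ((!q3 == q3) -> (((!q5 || q4) && (q4 && q1)) -> (!q6 || q6))): β-rule — branch into F (!q3 == q3)  //  T (((!q5 || q4) && (q4 && q1)) -> (!q6 || q6)).
      branch 1.1 (add F (!q3 == q3)):
        F (!q3 == q3): β-rule — branch into T !q3, F q3  //  F !q3, T q3.
          branch 1.1.1 (add T !q3, F q3):
            ○ open, literals {q3=0, q6=0}.
          branch 1.1.2 (add F !q3, T q3):
            ○ open, literals {q3=1, q6=0}.
      branch 1.2 (add T (((!q5 || q4) && (q4 && q1)) -> (!q6 || q6))):
        T (((!q5 || q4) && (q4 && q1)) -> (!q6 || q6)): β-rule — branch into F ((!q5 || q4) && (q4 && q1))  //  T (!q6 || q6).
          branch 1.2.1 (add F ((!q5 || q4) && (q4 && q1))):
            F ((!q5 || q4) && (q4 && q1)): β-rule — branch into F (!q5 || q4)  //  F (q4 && q1).
              branch 1.2.1.1 (add F (!q5 || q4)):
                F (!q5 || q4): α-rule — add F !q5, F q4.
                ○ open, literals {q4=0, q5=1, q6=0}.
              branch 1.2.1.2 (add F (q4 && q1)):
                F (q4 && q1): β-rule — branch into F q4  //  F q1.
                  branch 1.2.1.2.1 (add F q4):
                    ○ open, literals {q4=0, q6=0}.
                  branch 1.2.1.2.2 (add F q1):
                    ○ open, literals {q1=0, q6=0}.
          branch 1.2.2 (add T (!q6 || q6)):
            T (!q6 || q6): β-rule — branch into T !q6  //  T q6.
              branch 1.2.2.1 (add T !q6):
                ○ open, literals {q6=0}.
              branch 1.2.2.2 (add T q6):
                × closes — contains both q6 and !q6.
  branch 2 (add F !q6, F ((!q3 == q3) -> (((!q5 || q4) && (q4 && q1)) -> (!q6 || q6)))):
    F ((!q3 == q3) -> (((!q5 || q4) && (q4 && q1)) -> (!q6 || q6))): α-rule — add T (!q3 == q3), F (((!q5 || q4) && (q4 && q1)) -> (!q6 || q6)).
    F (((!q5 || q4) && (q4 && q1)) -> (!q6 || q6)): α-rule — add T ((!q5 || q4) && (q4 && q1)), F (!q6 || q6).
    T ((!q5 || q4) && (q4 && q1)): α-rule — add T (!q5 || q4), T (q4 && q1).
    F (!q6 || q6): α-rule — add F !q6, F q6.
    × closes — contains both q6 and !q6.
2 branches closed, 6 open.
Each open branch fixes some atoms; the unmentioned ones are free. Counting distinct full assignments: branch {q3=0, q6=0} (q1, q2, q5, q4) contributes 16 new; branch {q3=1, q6=0} (q1, q2, q5, q4) contributes 16 new; branch {q4=0, q5=1, q6=0} (q1, q2, q3) contributes 0 new; branch {q4=0, q6=0} (q1, q2, q5, q3) contributes 0 new; branch {q1=0, q6=0} (q2, q5, q4, q3) contributes 0 new; branch {q6=0} (q1, q2, q5, q4, q3) contributes 0 new. Total: 32.

32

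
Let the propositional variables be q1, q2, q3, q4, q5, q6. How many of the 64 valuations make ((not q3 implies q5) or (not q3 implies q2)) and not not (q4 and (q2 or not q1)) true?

22

Initial set: {T (((not q3 implies q5) or (not q3 implies q2)) and not not (q4 and (q2 or not q1)))}.
T (((not q3 implies q5) or (not q3 implies q2)) and not not (q4 and (q2 or not q1))): α-rule — add T ((not q3 implies q5) or (not q3 implies q2)), T not not (q4 and (q2 or not q1)).
T not not (q4 and (q2 or not q1)): drop double negation, giving T (q4 and (q2 or not q1)).
T (q4 and (q2 or not q1)): α-rule — add T q4, T (q2 or not q1).
T ((not q3 implies q5) or (not q3 implies q2)): β-rule — branch into T (not q3 implies q5)  //  T (not q3 implies q2).
  branch 1 (add T (not q3 implies q5)):
    T (q2 or not q1): β-rule — branch into T q2  //  T not q1.
      branch 1.1 (add T q2):
        T (not q3 implies q5): β-rule — branch into F not q3  //  T q5.
          branch 1.1.1 (add F not q3):
            ○ open, literals {q2=true, q3=true, q4=true}.
          branch 1.1.2 (add T q5):
            ○ open, literals {q2=true, q4=true, q5=true}.
      branch 1.2 (add T not q1):
        T (not q3 implies q5): β-rule — branch into F not q3  //  T q5.
          branch 1.2.1 (add F not q3):
            ○ open, literals {q1=false, q3=true, q4=true}.
          branch 1.2.2 (add T q5):
            ○ open, literals {q1=false, q4=true, q5=true}.
  branch 2 (add T (not q3 implies q2)):
    T (q2 or not q1): β-rule — branch into T q2  //  T not q1.
      branch 2.1 (add T q2):
        T (not q3 implies q2): β-rule — branch into F not q3  //  T q2.
          branch 2.1.1 (add F not q3):
            ○ open, literals {q2=true, q3=true, q4=true}.
          branch 2.1.2 (add T q2):
            ○ open, literals {q2=true, q4=true}.
      branch 2.2 (add T not q1):
        T (not q3 implies q2): β-rule — branch into F not q3  //  T q2.
          branch 2.2.1 (add F not q3):
            ○ open, literals {q1=false, q3=true, q4=true}.
          branch 2.2.2 (add T q2):
            ○ open, literals {q1=false, q2=true, q4=true}.
0 branches closed, 8 open.
Each open branch fixes some atoms; the unmentioned ones are free. Counting distinct full assignments: branch {q2=true, q3=true, q4=true} (q1, q5, q6) contributes 8 new; branch {q2=true, q4=true, q5=true} (q1, q3, q6) contributes 4 new; branch {q1=false, q3=true, q4=true} (q2, q5, q6) contributes 4 new; branch {q1=false, q4=true, q5=true} (q2, q3, q6) contributes 2 new; branch {q2=true, q3=true, q4=true} (q1, q5, q6) contributes 0 new; branch {q2=true, q4=true} (q1, q3, q5, q6) contributes 4 new; branch {q1=false, q3=true, q4=true} (q2, q5, q6) contributes 0 new; branch {q1=false, q2=true, q4=true} (q3, q5, q6) contributes 0 new. Total: 22.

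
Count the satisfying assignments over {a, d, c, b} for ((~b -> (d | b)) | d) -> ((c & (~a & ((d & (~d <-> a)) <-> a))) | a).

Initial set: {(((~b -> (d | b)) | d) -> ((c & (~a & ((d & (~d <-> a)) <-> a))) | a))}.
(((~b -> (d | b)) | d) -> ((c & (~a & ((d & (~d <-> a)) <-> a))) | a)): β-rule — branch into ~((~b -> (d | b)) | d)  //  ((c & (~a & ((d & (~d <-> a)) <-> a))) | a).
  branch 1 (add ~((~b -> (d | b)) | d)):
    ~((~b -> (d | b)) | d): α-rule — add ~(~b -> (d | b)), ~d.
    ~(~b -> (d | b)): α-rule — add ~b, ~(d | b).
    ~(d | b): α-rule — add ~d, ~b.
    ○ open, literals {b=false, d=false}.
  branch 2 (add ((c & (~a & ((d & (~d <-> a)) <-> a))) | a)):
    ((c & (~a & ((d & (~d <-> a)) <-> a))) | a): β-rule — branch into (c & (~a & ((d & (~d <-> a)) <-> a)))  //  a.
      branch 2.1 (add (c & (~a & ((d & (~d <-> a)) <-> a)))):
        (c & (~a & ((d & (~d <-> a)) <-> a))): α-rule — add c, (~a & ((d & (~d <-> a)) <-> a)).
        (~a & ((d & (~d <-> a)) <-> a)): α-rule — add ~a, ((d & (~d <-> a)) <-> a).
        ((d & (~d <-> a)) <-> a): β-rule — branch into (d & (~d <-> a)), a  //  ~(d & (~d <-> a)), ~a.
          branch 2.1.1 (add (d & (~d <-> a)), a):
            × closes — contains both a and ~a.
          branch 2.1.2 (add ~(d & (~d <-> a)), ~a):
            ~(d & (~d <-> a)): β-rule — branch into ~d  //  ~(~d <-> a).
              branch 2.1.2.1 (add ~d):
                ○ open, literals {a=false, c=true, d=false}.
              branch 2.1.2.2 (add ~(~d <-> a)):
                ~(~d <-> a): β-rule — branch into ~d, ~a  //  ~~d, a.
                  branch 2.1.2.2.1 (add ~d, ~a):
                    ○ open, literals {a=false, c=true, d=false}.
                  branch 2.1.2.2.2 (add ~~d, a):
                    × closes — contains both a and ~a.
      branch 2.2 (add a):
        ○ open, literals {a=true}.
2 branches closed, 4 open.
Each open branch fixes some atoms; the unmentioned ones are free. Counting distinct full assignments: branch {b=false, d=false} (a, c) contributes 4 new; branch {a=false, c=true, d=false} (b) contributes 1 new; branch {a=false, c=true, d=false} (b) contributes 0 new; branch {a=true} (d, c, b) contributes 6 new. Total: 11.

11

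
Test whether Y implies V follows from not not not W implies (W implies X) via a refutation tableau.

Initial set: {(not not not W implies (W implies X)); not (Y implies V)}.
not (Y implies V): α-rule — add Y, not V.
(not not not W implies (W implies X)): β-rule — branch into not not not not W  //  (W implies X).
  branch 1 (add not not not not W):
    not not not not W: drop double negation, giving not not W.
    ○ open, literals {V=F, W=T, Y=T}.
  branch 2 (add (W implies X)):
    (W implies X): β-rule — branch into not W  //  X.
      branch 2.1 (add not W):
        ○ open, literals {V=F, W=F, Y=T}.
      branch 2.2 (add X):
        ○ open, literals {V=F, X=T, Y=T}.
0 branches closed, 3 open.
An open branch gives a countermodel: V=F, W=T, Y=T (unmentioned atoms arbitrary); the premises hold there but the conclusion fails.

No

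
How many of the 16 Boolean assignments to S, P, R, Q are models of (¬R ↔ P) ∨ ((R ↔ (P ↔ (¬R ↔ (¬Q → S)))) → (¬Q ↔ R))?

Initial set: {((¬R ↔ P) ∨ ((R ↔ (P ↔ (¬R ↔ (¬Q → S)))) → (¬Q ↔ R)))}.
((¬R ↔ P) ∨ ((R ↔ (P ↔ (¬R ↔ (¬Q → S)))) → (¬Q ↔ R))): β-rule — branch into (¬R ↔ P)  //  ((R ↔ (P ↔ (¬R ↔ (¬Q → S)))) → (¬Q ↔ R)).
  branch 1 (add (¬R ↔ P)):
    (¬R ↔ P): β-rule — branch into ¬R, P  //  ¬¬R, ¬P.
      branch 1.1 (add ¬R, P):
        ○ open, literals {P=1, R=0}.
      branch 1.2 (add ¬¬R, ¬P):
        ○ open, literals {P=0, R=1}.
  branch 2 (add ((R ↔ (P ↔ (¬R ↔ (¬Q → S)))) → (¬Q ↔ R))):
    ((R ↔ (P ↔ (¬R ↔ (¬Q → S)))) → (¬Q ↔ R)): β-rule — branch into ¬(R ↔ (P ↔ (¬R ↔ (¬Q → S))))  //  (¬Q ↔ R).
      branch 2.1 (add ¬(R ↔ (P ↔ (¬R ↔ (¬Q → S))))):
        ¬(R ↔ (P ↔ (¬R ↔ (¬Q → S)))): β-rule — branch into R, ¬(P ↔ (¬R ↔ (¬Q → S)))  //  ¬R, (P ↔ (¬R ↔ (¬Q → S))).
          branch 2.1.1 (add R, ¬(P ↔ (¬R ↔ (¬Q → S)))):
            ¬(P ↔ (¬R ↔ (¬Q → S))): β-rule — branch into P, ¬(¬R ↔ (¬Q → S))  //  ¬P, (¬R ↔ (¬Q → S)).
              branch 2.1.1.1 (add P, ¬(¬R ↔ (¬Q → S))):
                ¬(¬R ↔ (¬Q → S)): β-rule — branch into ¬R, ¬(¬Q → S)  //  ¬¬R, (¬Q → S).
                  branch 2.1.1.1.1 (add ¬R, ¬(¬Q → S)):
                    × closes — contains both R and ¬R.
                  branch 2.1.1.1.2 (add ¬¬R, (¬Q → S)):
                    (¬Q → S): β-rule — branch into ¬¬Q  //  S.
                      branch 2.1.1.1.2.1 (add ¬¬Q):
                        ○ open, literals {P=1, Q=1, R=1}.
                      branch 2.1.1.1.2.2 (add S):
                        ○ open, literals {P=1, R=1, S=1}.
              branch 2.1.1.2 (add ¬P, (¬R ↔ (¬Q → S))):
                (¬R ↔ (¬Q → S)): β-rule — branch into ¬R, (¬Q → S)  //  ¬¬R, ¬(¬Q → S).
                  branch 2.1.1.2.1 (add ¬R, (¬Q → S)):
                    × closes — contains both R and ¬R.
                  branch 2.1.1.2.2 (add ¬¬R, ¬(¬Q → S)):
                    ¬(¬Q → S): α-rule — add ¬Q, ¬S.
                    ○ open, literals {P=0, Q=0, R=1, S=0}.
          branch 2.1.2 (add ¬R, (P ↔ (¬R ↔ (¬Q → S)))):
            (P ↔ (¬R ↔ (¬Q → S))): β-rule — branch into P, (¬R ↔ (¬Q → S))  //  ¬P, ¬(¬R ↔ (¬Q → S)).
              branch 2.1.2.1 (add P, (¬R ↔ (¬Q → S))):
                (¬R ↔ (¬Q → S)): β-rule — branch into ¬R, (¬Q → S)  //  ¬¬R, ¬(¬Q → S).
                  branch 2.1.2.1.1 (add ¬R, (¬Q → S)):
                    (¬Q → S): β-rule — branch into ¬¬Q  //  S.
                      branch 2.1.2.1.1.1 (add ¬¬Q):
                        ○ open, literals {P=1, Q=1, R=0}.
                      branch 2.1.2.1.1.2 (add S):
                        ○ open, literals {P=1, R=0, S=1}.
                  branch 2.1.2.1.2 (add ¬¬R, ¬(¬Q → S)):
                    × closes — contains both R and ¬R.
              branch 2.1.2.2 (add ¬P, ¬(¬R ↔ (¬Q → S))):
                ¬(¬R ↔ (¬Q → S)): β-rule — branch into ¬R, ¬(¬Q → S)  //  ¬¬R, (¬Q → S).
                  branch 2.1.2.2.1 (add ¬R, ¬(¬Q → S)):
                    ¬(¬Q → S): α-rule — add ¬Q, ¬S.
                    ○ open, literals {P=0, Q=0, R=0, S=0}.
                  branch 2.1.2.2.2 (add ¬¬R, (¬Q → S)):
                    × closes — contains both R and ¬R.
      branch 2.2 (add (¬Q ↔ R)):
        (¬Q ↔ R): β-rule — branch into ¬Q, R  //  ¬¬Q, ¬R.
          branch 2.2.1 (add ¬Q, R):
            ○ open, literals {Q=0, R=1}.
          branch 2.2.2 (add ¬¬Q, ¬R):
            ○ open, literals {Q=1, R=0}.
4 branches closed, 10 open.
Each open branch fixes some atoms; the unmentioned ones are free. Counting distinct full assignments: branch {P=1, R=0} (S, Q) contributes 4 new; branch {P=0, R=1} (S, Q) contributes 4 new; branch {P=1, Q=1, R=1} (S) contributes 2 new; branch {P=1, R=1, S=1} (Q) contributes 1 new; branch {P=0, Q=0, R=1, S=0} (none free) contributes 0 new; branch {P=1, Q=1, R=0} (S) contributes 0 new; branch {P=1, R=0, S=1} (Q) contributes 0 new; branch {P=0, Q=0, R=0, S=0} (none free) contributes 1 new; branch {Q=0, R=1} (S, P) contributes 1 new; branch {Q=1, R=0} (S, P) contributes 2 new. Total: 15.

15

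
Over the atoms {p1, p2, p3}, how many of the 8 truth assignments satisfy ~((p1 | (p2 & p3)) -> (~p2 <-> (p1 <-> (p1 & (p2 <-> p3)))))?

Initial set: {~((p1 | (p2 & p3)) -> (~p2 <-> (p1 <-> (p1 & (p2 <-> p3)))))}.
~((p1 | (p2 & p3)) -> (~p2 <-> (p1 <-> (p1 & (p2 <-> p3))))): α-rule — add (p1 | (p2 & p3)), ~(~p2 <-> (p1 <-> (p1 & (p2 <-> p3)))).
(p1 | (p2 & p3)): β-rule — branch into p1  //  (p2 & p3).
  branch 1 (add p1):
    ~(~p2 <-> (p1 <-> (p1 & (p2 <-> p3)))): β-rule — branch into ~p2, ~(p1 <-> (p1 & (p2 <-> p3)))  //  ~~p2, (p1 <-> (p1 & (p2 <-> p3))).
      branch 1.1 (add ~p2, ~(p1 <-> (p1 & (p2 <-> p3)))):
        ~(p1 <-> (p1 & (p2 <-> p3))): β-rule — branch into p1, ~(p1 & (p2 <-> p3))  //  ~p1, (p1 & (p2 <-> p3)).
          branch 1.1.1 (add p1, ~(p1 & (p2 <-> p3))):
            ~(p1 & (p2 <-> p3)): β-rule — branch into ~p1  //  ~(p2 <-> p3).
              branch 1.1.1.1 (add ~p1):
                × closes — contains both p1 and ~p1.
              branch 1.1.1.2 (add ~(p2 <-> p3)):
                ~(p2 <-> p3): β-rule — branch into p2, ~p3  //  ~p2, p3.
                  branch 1.1.1.2.1 (add p2, ~p3):
                    × closes — contains both p2 and ~p2.
                  branch 1.1.1.2.2 (add ~p2, p3):
                    ○ open, literals {p1=true, p2=false, p3=true}.
          branch 1.1.2 (add ~p1, (p1 & (p2 <-> p3))):
            × closes — contains both p1 and ~p1.
      branch 1.2 (add ~~p2, (p1 <-> (p1 & (p2 <-> p3)))):
        (p1 <-> (p1 & (p2 <-> p3))): β-rule — branch into p1, (p1 & (p2 <-> p3))  //  ~p1, ~(p1 & (p2 <-> p3)).
          branch 1.2.1 (add p1, (p1 & (p2 <-> p3))):
            (p1 & (p2 <-> p3)): α-rule — add p1, (p2 <-> p3).
            (p2 <-> p3): β-rule — branch into p2, p3  //  ~p2, ~p3.
              branch 1.2.1.1 (add p2, p3):
                ○ open, literals {p1=true, p2=true, p3=true}.
              branch 1.2.1.2 (add ~p2, ~p3):
                × closes — contains both p2 and ~p2.
          branch 1.2.2 (add ~p1, ~(p1 & (p2 <-> p3))):
            × closes — contains both p1 and ~p1.
  branch 2 (add (p2 & p3)):
    (p2 & p3): α-rule — add p2, p3.
    ~(~p2 <-> (p1 <-> (p1 & (p2 <-> p3)))): β-rule — branch into ~p2, ~(p1 <-> (p1 & (p2 <-> p3)))  //  ~~p2, (p1 <-> (p1 & (p2 <-> p3))).
      branch 2.1 (add ~p2, ~(p1 <-> (p1 & (p2 <-> p3)))):
        × closes — contains both p2 and ~p2.
      branch 2.2 (add ~~p2, (p1 <-> (p1 & (p2 <-> p3)))):
        (p1 <-> (p1 & (p2 <-> p3))): β-rule — branch into p1, (p1 & (p2 <-> p3))  //  ~p1, ~(p1 & (p2 <-> p3)).
          branch 2.2.1 (add p1, (p1 & (p2 <-> p3))):
            (p1 & (p2 <-> p3)): α-rule — add p1, (p2 <-> p3).
            (p2 <-> p3): β-rule — branch into p2, p3  //  ~p2, ~p3.
              branch 2.2.1.1 (add p2, p3):
                ○ open, literals {p1=true, p2=true, p3=true}.
              branch 2.2.1.2 (add ~p2, ~p3):
                × closes — contains both p2 and ~p2.
          branch 2.2.2 (add ~p1, ~(p1 & (p2 <-> p3))):
            ~(p1 & (p2 <-> p3)): β-rule — branch into ~p1  //  ~(p2 <-> p3).
              branch 2.2.2.1 (add ~p1):
                ○ open, literals {p1=false, p2=true, p3=true}.
              branch 2.2.2.2 (add ~(p2 <-> p3)):
                ~(p2 <-> p3): β-rule — branch into p2, ~p3  //  ~p2, p3.
                  branch 2.2.2.2.1 (add p2, ~p3):
                    × closes — contains both p3 and ~p3.
                  branch 2.2.2.2.2 (add ~p2, p3):
                    × closes — contains both p2 and ~p2.
9 branches closed, 4 open.
Each open branch fixes some atoms; the unmentioned ones are free. Counting distinct full assignments: branch {p1=true, p2=false, p3=true} (none free) contributes 1 new; branch {p1=true, p2=true, p3=true} (none free) contributes 1 new; branch {p1=true, p2=true, p3=true} (none free) contributes 0 new; branch {p1=false, p2=true, p3=true} (none free) contributes 1 new. Total: 3.

3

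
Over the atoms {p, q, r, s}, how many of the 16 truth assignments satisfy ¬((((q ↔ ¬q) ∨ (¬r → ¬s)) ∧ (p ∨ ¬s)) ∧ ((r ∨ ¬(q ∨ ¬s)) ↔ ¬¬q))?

Initial set: {¬((((q ↔ ¬q) ∨ (¬r → ¬s)) ∧ (p ∨ ¬s)) ∧ ((r ∨ ¬(q ∨ ¬s)) ↔ ¬¬q))}.
¬((((q ↔ ¬q) ∨ (¬r → ¬s)) ∧ (p ∨ ¬s)) ∧ ((r ∨ ¬(q ∨ ¬s)) ↔ ¬¬q)): β-rule — branch into ¬(((q ↔ ¬q) ∨ (¬r → ¬s)) ∧ (p ∨ ¬s))  //  ¬((r ∨ ¬(q ∨ ¬s)) ↔ ¬¬q).
  branch 1 (add ¬(((q ↔ ¬q) ∨ (¬r → ¬s)) ∧ (p ∨ ¬s))):
    ¬(((q ↔ ¬q) ∨ (¬r → ¬s)) ∧ (p ∨ ¬s)): β-rule — branch into ¬((q ↔ ¬q) ∨ (¬r → ¬s))  //  ¬(p ∨ ¬s).
      branch 1.1 (add ¬((q ↔ ¬q) ∨ (¬r → ¬s))):
        ¬((q ↔ ¬q) ∨ (¬r → ¬s)): α-rule — add ¬(q ↔ ¬q), ¬(¬r → ¬s).
        ¬(¬r → ¬s): α-rule — add ¬r, ¬¬s.
        ¬(q ↔ ¬q): β-rule — branch into q, ¬¬q  //  ¬q, ¬q.
          branch 1.1.1 (add q, ¬¬q):
            ○ open, literals {q=true, r=false, s=true}.
          branch 1.1.2 (add ¬q, ¬q):
            ○ open, literals {q=false, r=false, s=true}.
      branch 1.2 (add ¬(p ∨ ¬s)):
        ¬(p ∨ ¬s): α-rule — add ¬p, ¬¬s.
        ○ open, literals {p=false, s=true}.
  branch 2 (add ¬((r ∨ ¬(q ∨ ¬s)) ↔ ¬¬q)):
    ¬((r ∨ ¬(q ∨ ¬s)) ↔ ¬¬q): β-rule — branch into (r ∨ ¬(q ∨ ¬s)), ¬¬¬q  //  ¬(r ∨ ¬(q ∨ ¬s)), ¬¬q.
      branch 2.1 (add (r ∨ ¬(q ∨ ¬s)), ¬¬¬q):
        ¬¬¬q: drop double negation, giving ¬q.
        (r ∨ ¬(q ∨ ¬s)): β-rule — branch into r  //  ¬(q ∨ ¬s).
          branch 2.1.1 (add r):
            ○ open, literals {q=false, r=true}.
          branch 2.1.2 (add ¬(q ∨ ¬s)):
            ¬(q ∨ ¬s): α-rule — add ¬q, ¬¬s.
            ○ open, literals {q=false, s=true}.
      branch 2.2 (add ¬(r ∨ ¬(q ∨ ¬s)), ¬¬q):
        ¬(r ∨ ¬(q ∨ ¬s)): α-rule — add ¬r, ¬¬(q ∨ ¬s).
        ¬¬q: drop double negation, giving q.
        ¬¬(q ∨ ¬s): β-rule — branch into q  //  ¬s.
          branch 2.2.1 (add q):
            ○ open, literals {q=true, r=false}.
          branch 2.2.2 (add ¬s):
            ○ open, literals {q=true, r=false, s=false}.
0 branches closed, 7 open.
Each open branch fixes some atoms; the unmentioned ones are free. Counting distinct full assignments: branch {q=true, r=false, s=true} (p) contributes 2 new; branch {q=false, r=false, s=true} (p) contributes 2 new; branch {p=false, s=true} (q, r) contributes 2 new; branch {q=false, r=true} (p, s) contributes 3 new; branch {q=false, s=true} (p, r) contributes 0 new; branch {q=true, r=false} (p, s) contributes 2 new; branch {q=true, r=false, s=false} (p) contributes 0 new. Total: 11.

11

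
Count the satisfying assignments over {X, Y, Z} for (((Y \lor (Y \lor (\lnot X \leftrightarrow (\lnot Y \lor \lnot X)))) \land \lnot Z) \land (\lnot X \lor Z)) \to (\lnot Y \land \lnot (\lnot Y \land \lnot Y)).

Initial set: {((((Y \lor (Y \lor (\lnot X \leftrightarrow (\lnot Y \lor \lnot X)))) \land \lnot Z) \land (\lnot X \lor Z)) \to (\lnot Y \land \lnot (\lnot Y \land \lnot Y)))}.
((((Y \lor (Y \lor (\lnot X \leftrightarrow (\lnot Y \lor \lnot X)))) \land \lnot Z) \land (\lnot X \lor Z)) \to (\lnot Y \land \lnot (\lnot Y \land \lnot Y))): β-rule — branch into \lnot (((Y \lor (Y \lor (\lnot X \leftrightarrow (\lnot Y \lor \lnot X)))) \land \lnot Z) \land (\lnot X \lor Z))  //  (\lnot Y \land \lnot (\lnot Y \land \lnot Y)).
  branch 1 (add \lnot (((Y \lor (Y \lor (\lnot X \leftrightarrow (\lnot Y \lor \lnot X)))) \land \lnot Z) \land (\lnot X \lor Z))):
    \lnot (((Y \lor (Y \lor (\lnot X \leftrightarrow (\lnot Y \lor \lnot X)))) \land \lnot Z) \land (\lnot X \lor Z)): β-rule — branch into \lnot ((Y \lor (Y \lor (\lnot X \leftrightarrow (\lnot Y \lor \lnot X)))) \land \lnot Z)  //  \lnot (\lnot X \lor Z).
      branch 1.1 (add \lnot ((Y \lor (Y \lor (\lnot X \leftrightarrow (\lnot Y \lor \lnot X)))) \land \lnot Z)):
        \lnot ((Y \lor (Y \lor (\lnot X \leftrightarrow (\lnot Y \lor \lnot X)))) \land \lnot Z): β-rule — branch into \lnot (Y \lor (Y \lor (\lnot X \leftrightarrow (\lnot Y \lor \lnot X))))  //  \lnot \lnot Z.
          branch 1.1.1 (add \lnot (Y \lor (Y \lor (\lnot X \leftrightarrow (\lnot Y \lor \lnot X))))):
            \lnot (Y \lor (Y \lor (\lnot X \leftrightarrow (\lnot Y \lor \lnot X)))): α-rule — add \lnot Y, \lnot (Y \lor (\lnot X \leftrightarrow (\lnot Y \lor \lnot X))).
            \lnot (Y \lor (\lnot X \leftrightarrow (\lnot Y \lor \lnot X))): α-rule — add \lnot Y, \lnot (\lnot X \leftrightarrow (\lnot Y \lor \lnot X)).
            \lnot (\lnot X \leftrightarrow (\lnot Y \lor \lnot X)): β-rule — branch into \lnot X, \lnot (\lnot Y \lor \lnot X)  //  \lnot \lnot X, (\lnot Y \lor \lnot X).
              branch 1.1.1.1 (add \lnot X, \lnot (\lnot Y \lor \lnot X)):
                \lnot (\lnot Y \lor \lnot X): α-rule — add \lnot \lnot Y, \lnot \lnot X.
                × closes — contains both Y and \lnot Y.
              branch 1.1.1.2 (add \lnot \lnot X, (\lnot Y \lor \lnot X)):
                (\lnot Y \lor \lnot X): β-rule — branch into \lnot Y  //  \lnot X.
                  branch 1.1.1.2.1 (add \lnot Y):
                    ○ open, literals {X=1, Y=0}.
                  branch 1.1.1.2.2 (add \lnot X):
                    × closes — contains both X and \lnot X.
          branch 1.1.2 (add \lnot \lnot Z):
            ○ open, literals {Z=1}.
      branch 1.2 (add \lnot (\lnot X \lor Z)):
        \lnot (\lnot X \lor Z): α-rule — add \lnot \lnot X, \lnot Z.
        ○ open, literals {X=1, Z=0}.
  branch 2 (add (\lnot Y \land \lnot (\lnot Y \land \lnot Y))):
    (\lnot Y \land \lnot (\lnot Y \land \lnot Y)): α-rule — add \lnot Y, \lnot (\lnot Y \land \lnot Y).
    \lnot (\lnot Y \land \lnot Y): β-rule — branch into \lnot \lnot Y  //  \lnot \lnot Y.
      branch 2.1 (add \lnot \lnot Y):
        × closes — contains both Y and \lnot Y.
      branch 2.2 (add \lnot \lnot Y):
        × closes — contains both Y and \lnot Y.
4 branches closed, 3 open.
Each open branch fixes some atoms; the unmentioned ones are free. Counting distinct full assignments: branch {X=1, Y=0} (Z) contributes 2 new; branch {Z=1} (X, Y) contributes 3 new; branch {X=1, Z=0} (Y) contributes 1 new. Total: 6.

6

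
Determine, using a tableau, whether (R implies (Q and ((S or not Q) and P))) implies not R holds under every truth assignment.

Assume the negation and expand:
Initial set: {F ((R implies (Q and ((S or not Q) and P))) implies not R)}.
F ((R implies (Q and ((S or not Q) and P))) implies not R): α-rule — add T (R implies (Q and ((S or not Q) and P))), F not R.
T (R implies (Q and ((S or not Q) and P))): β-rule — branch into F R  //  T (Q and ((S or not Q) and P)).
  branch 1 (add F R):
    × closes — contains both R and not R.
  branch 2 (add T (Q and ((S or not Q) and P))):
    T (Q and ((S or not Q) and P)): α-rule — add T Q, T ((S or not Q) and P).
    T ((S or not Q) and P): α-rule — add T (S or not Q), T P.
    T (S or not Q): β-rule — branch into T S  //  T not Q.
      branch 2.1 (add T S):
        ○ open, literals {P=1, Q=1, R=1, S=1}.
      branch 2.2 (add T not Q):
        × closes — contains both Q and not Q.
2 branches closed, 1 open.
An open branch gives a countermodel: P=1, Q=1, R=1, S=1 (unmentioned atoms arbitrary); under it the original formula is false.

Not valid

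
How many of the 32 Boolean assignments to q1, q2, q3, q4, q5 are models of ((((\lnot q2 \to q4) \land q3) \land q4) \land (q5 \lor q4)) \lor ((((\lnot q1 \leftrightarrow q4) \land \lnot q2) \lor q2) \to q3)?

20

Initial set: {(((((\lnot q2 \to q4) \land q3) \land q4) \land (q5 \lor q4)) \lor ((((\lnot q1 \leftrightarrow q4) \land \lnot q2) \lor q2) \to q3))}.
(((((\lnot q2 \to q4) \land q3) \land q4) \land (q5 \lor q4)) \lor ((((\lnot q1 \leftrightarrow q4) \land \lnot q2) \lor q2) \to q3)): β-rule — branch into ((((\lnot q2 \to q4) \land q3) \land q4) \land (q5 \lor q4))  //  ((((\lnot q1 \leftrightarrow q4) \land \lnot q2) \lor q2) \to q3).
  branch 1 (add ((((\lnot q2 \to q4) \land q3) \land q4) \land (q5 \lor q4))):
    ((((\lnot q2 \to q4) \land q3) \land q4) \land (q5 \lor q4)): α-rule — add (((\lnot q2 \to q4) \land q3) \land q4), (q5 \lor q4).
    (((\lnot q2 \to q4) \land q3) \land q4): α-rule — add ((\lnot q2 \to q4) \land q3), q4.
    ((\lnot q2 \to q4) \land q3): α-rule — add (\lnot q2 \to q4), q3.
    (q5 \lor q4): β-rule — branch into q5  //  q4.
      branch 1.1 (add q5):
        (\lnot q2 \to q4): β-rule — branch into \lnot \lnot q2  //  q4.
          branch 1.1.1 (add \lnot \lnot q2):
            ○ open, literals {q2=true, q3=true, q4=true, q5=true}.
          branch 1.1.2 (add q4):
            ○ open, literals {q3=true, q4=true, q5=true}.
      branch 1.2 (add q4):
        (\lnot q2 \to q4): β-rule — branch into \lnot \lnot q2  //  q4.
          branch 1.2.1 (add \lnot \lnot q2):
            ○ open, literals {q2=true, q3=true, q4=true}.
          branch 1.2.2 (add q4):
            ○ open, literals {q3=true, q4=true}.
  branch 2 (add ((((\lnot q1 \leftrightarrow q4) \land \lnot q2) \lor q2) \to q3)):
    ((((\lnot q1 \leftrightarrow q4) \land \lnot q2) \lor q2) \to q3): β-rule — branch into \lnot (((\lnot q1 \leftrightarrow q4) \land \lnot q2) \lor q2)  //  q3.
      branch 2.1 (add \lnot (((\lnot q1 \leftrightarrow q4) \land \lnot q2) \lor q2)):
        \lnot (((\lnot q1 \leftrightarrow q4) \land \lnot q2) \lor q2): α-rule — add \lnot ((\lnot q1 \leftrightarrow q4) \land \lnot q2), \lnot q2.
        \lnot ((\lnot q1 \leftrightarrow q4) \land \lnot q2): β-rule — branch into \lnot (\lnot q1 \leftrightarrow q4)  //  \lnot \lnot q2.
          branch 2.1.1 (add \lnot (\lnot q1 \leftrightarrow q4)):
            \lnot (\lnot q1 \leftrightarrow q4): β-rule — branch into \lnot q1, \lnot q4  //  \lnot \lnot q1, q4.
              branch 2.1.1.1 (add \lnot q1, \lnot q4):
                ○ open, literals {q1=false, q2=false, q4=false}.
              branch 2.1.1.2 (add \lnot \lnot q1, q4):
                ○ open, literals {q1=true, q2=false, q4=true}.
          branch 2.1.2 (add \lnot \lnot q2):
            × closes — contains both q2 and \lnot q2.
      branch 2.2 (add q3):
        ○ open, literals {q3=true}.
1 branch closed, 7 open.
Each open branch fixes some atoms; the unmentioned ones are free. Counting distinct full assignments: branch {q2=true, q3=true, q4=true, q5=true} (q1) contributes 2 new; branch {q3=true, q4=true, q5=true} (q1, q2) contributes 2 new; branch {q2=true, q3=true, q4=true} (q1, q5) contributes 2 new; branch {q3=true, q4=true} (q1, q2, q5) contributes 2 new; branch {q1=false, q2=false, q4=false} (q3, q5) contributes 4 new; branch {q1=true, q2=false, q4=true} (q3, q5) contributes 2 new; branch {q3=true} (q1, q2, q4, q5) contributes 6 new. Total: 20.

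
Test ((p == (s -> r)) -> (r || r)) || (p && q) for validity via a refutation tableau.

Assume the negation and expand:
Initial set: {!(((p == (s -> r)) -> (r || r)) || (p && q))}.
!(((p == (s -> r)) -> (r || r)) || (p && q)): α-rule — add !((p == (s -> r)) -> (r || r)), !(p && q).
!((p == (s -> r)) -> (r || r)): α-rule — add (p == (s -> r)), !(r || r).
!(r || r): α-rule — add !r, !r.
!(p && q): β-rule — branch into !p  //  !q.
  branch 1 (add !p):
    (p == (s -> r)): β-rule — branch into p, (s -> r)  //  !p, !(s -> r).
      branch 1.1 (add p, (s -> r)):
        × closes — contains both p and !p.
      branch 1.2 (add !p, !(s -> r)):
        !(s -> r): α-rule — add s, !r.
        ○ open, literals {p=F, r=F, s=T}.
  branch 2 (add !q):
    (p == (s -> r)): β-rule — branch into p, (s -> r)  //  !p, !(s -> r).
      branch 2.1 (add p, (s -> r)):
        (s -> r): β-rule — branch into !s  //  r.
          branch 2.1.1 (add !s):
            ○ open, literals {p=T, q=F, r=F, s=F}.
          branch 2.1.2 (add r):
            × closes — contains both r and !r.
      branch 2.2 (add !p, !(s -> r)):
        !(s -> r): α-rule — add s, !r.
        ○ open, literals {p=F, q=F, r=F, s=T}.
2 branches closed, 3 open.
An open branch gives a countermodel: p=F, r=F, s=T (unmentioned atoms arbitrary); under it the original formula is false.

Not valid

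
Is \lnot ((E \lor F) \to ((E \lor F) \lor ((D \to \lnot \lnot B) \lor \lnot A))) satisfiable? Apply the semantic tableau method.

Initial set: {T \lnot ((E \lor F) \to ((E \lor F) \lor ((D \to \lnot \lnot B) \lor \lnot A)))}.
T \lnot ((E \lor F) \to ((E \lor F) \lor ((D \to \lnot \lnot B) \lor \lnot A))): α-rule — add T (E \lor F), F ((E \lor F) \lor ((D \to \lnot \lnot B) \lor \lnot A)).
F ((E \lor F) \lor ((D \to \lnot \lnot B) \lor \lnot A)): α-rule — add F (E \lor F), F ((D \to \lnot \lnot B) \lor \lnot A).
F (E \lor F): α-rule — add F E, F F.
F ((D \to \lnot \lnot B) \lor \lnot A): α-rule — add F (D \to \lnot \lnot B), F \lnot A.
F (D \to \lnot \lnot B): α-rule — add T D, F \lnot \lnot B.
F \lnot \lnot B: drop double negation, giving F B.
T (E \lor F): β-rule — branch into T E  //  T F.
  branch 1 (add T E):
    × closes — contains both E and \lnot E.
  branch 2 (add T F):
    × closes — contains both F and \lnot F.
All 2 branches close.
Every branch closed; the formula is unsatisfiable.

Unsatisfiable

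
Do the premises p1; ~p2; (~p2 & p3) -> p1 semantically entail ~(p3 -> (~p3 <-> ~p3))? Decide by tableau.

Initial set: {p1; ~p2; ((~p2 & p3) -> p1); ~~(p3 -> (~p3 <-> ~p3))}.
((~p2 & p3) -> p1): β-rule — branch into ~(~p2 & p3)  //  p1.
  branch 1 (add ~(~p2 & p3)):
    ~~(p3 -> (~p3 <-> ~p3)): β-rule — branch into ~p3  //  (~p3 <-> ~p3).
      branch 1.1 (add ~p3):
        ~(~p2 & p3): β-rule — branch into ~~p2  //  ~p3.
          branch 1.1.1 (add ~~p2):
            × closes — contains both p2 and ~p2.
          branch 1.1.2 (add ~p3):
            ○ open, literals {p1=true, p2=false, p3=false}.
      branch 1.2 (add (~p3 <-> ~p3)):
        ~(~p2 & p3): β-rule — branch into ~~p2  //  ~p3.
          branch 1.2.1 (add ~~p2):
            × closes — contains both p2 and ~p2.
          branch 1.2.2 (add ~p3):
            (~p3 <-> ~p3): β-rule — branch into ~p3, ~p3  //  ~~p3, ~~p3.
              branch 1.2.2.1 (add ~p3, ~p3):
                ○ open, literals {p1=true, p2=false, p3=false}.
              branch 1.2.2.2 (add ~~p3, ~~p3):
                × closes — contains both p3 and ~p3.
  branch 2 (add p1):
    ~~(p3 -> (~p3 <-> ~p3)): β-rule — branch into ~p3  //  (~p3 <-> ~p3).
      branch 2.1 (add ~p3):
        ○ open, literals {p1=true, p2=false, p3=false}.
      branch 2.2 (add (~p3 <-> ~p3)):
        (~p3 <-> ~p3): β-rule — branch into ~p3, ~p3  //  ~~p3, ~~p3.
          branch 2.2.1 (add ~p3, ~p3):
            ○ open, literals {p1=true, p2=false, p3=false}.
          branch 2.2.2 (add ~~p3, ~~p3):
            ○ open, literals {p1=true, p2=false, p3=true}.
3 branches closed, 5 open.
An open branch gives a countermodel: p1=true, p2=false, p3=false (unmentioned atoms arbitrary); the premises hold there but the conclusion fails.

No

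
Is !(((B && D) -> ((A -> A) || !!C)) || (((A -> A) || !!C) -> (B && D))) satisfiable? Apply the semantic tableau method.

Initial set: {T !(((B && D) -> ((A -> A) || !!C)) || (((A -> A) || !!C) -> (B && D)))}.
T !(((B && D) -> ((A -> A) || !!C)) || (((A -> A) || !!C) -> (B && D))): α-rule — add F ((B && D) -> ((A -> A) || !!C)), F (((A -> A) || !!C) -> (B && D)).
F ((B && D) -> ((A -> A) || !!C)): α-rule — add T (B && D), F ((A -> A) || !!C).
F (((A -> A) || !!C) -> (B && D)): α-rule — add T ((A -> A) || !!C), F (B && D).
T (B && D): α-rule — add T B, T D.
F ((A -> A) || !!C): α-rule — add F (A -> A), F !!C.
F (A -> A): α-rule — add T A, F A.
× closes — contains both A and !A.
All 1 branch closes.
Every branch closed; the formula is unsatisfiable.

Unsatisfiable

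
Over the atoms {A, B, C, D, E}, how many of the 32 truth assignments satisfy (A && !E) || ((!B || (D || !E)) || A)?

30

Initial set: {T ((A && !E) || ((!B || (D || !E)) || A))}.
T ((A && !E) || ((!B || (D || !E)) || A)): β-rule — branch into T (A && !E)  //  T ((!B || (D || !E)) || A).
  branch 1 (add T (A && !E)):
    T (A && !E): α-rule — add T A, T !E.
    ○ open, literals {A=T, E=F}.
  branch 2 (add T ((!B || (D || !E)) || A)):
    T ((!B || (D || !E)) || A): β-rule — branch into T (!B || (D || !E))  //  T A.
      branch 2.1 (add T (!B || (D || !E))):
        T (!B || (D || !E)): β-rule — branch into T !B  //  T (D || !E).
          branch 2.1.1 (add T !B):
            ○ open, literals {B=F}.
          branch 2.1.2 (add T (D || !E)):
            T (D || !E): β-rule — branch into T D  //  T !E.
              branch 2.1.2.1 (add T D):
                ○ open, literals {D=T}.
              branch 2.1.2.2 (add T !E):
                ○ open, literals {E=F}.
      branch 2.2 (add T A):
        ○ open, literals {A=T}.
0 branches closed, 5 open.
Each open branch fixes some atoms; the unmentioned ones are free. Counting distinct full assignments: branch {A=T, E=F} (B, C, D) contributes 8 new; branch {B=F} (A, C, D, E) contributes 12 new; branch {D=T} (A, B, C, E) contributes 6 new; branch {E=F} (A, B, C, D) contributes 2 new; branch {A=T} (B, C, D, E) contributes 2 new. Total: 30.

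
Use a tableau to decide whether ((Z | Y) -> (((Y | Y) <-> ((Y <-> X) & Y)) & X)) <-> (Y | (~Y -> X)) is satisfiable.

Initial set: {(((Z | Y) -> (((Y | Y) <-> ((Y <-> X) & Y)) & X)) <-> (Y | (~Y -> X)))}.
(((Z | Y) -> (((Y | Y) <-> ((Y <-> X) & Y)) & X)) <-> (Y | (~Y -> X))): β-rule — branch into ((Z | Y) -> (((Y | Y) <-> ((Y <-> X) & Y)) & X)), (Y | (~Y -> X))  //  ~((Z | Y) -> (((Y | Y) <-> ((Y <-> X) & Y)) & X)), ~(Y | (~Y -> X)).
  branch 1 (add ((Z | Y) -> (((Y | Y) <-> ((Y <-> X) & Y)) & X)), (Y | (~Y -> X))):
    ((Z | Y) -> (((Y | Y) <-> ((Y <-> X) & Y)) & X)): β-rule — branch into ~(Z | Y)  //  (((Y | Y) <-> ((Y <-> X) & Y)) & X).
      branch 1.1 (add ~(Z | Y)):
        ~(Z | Y): α-rule — add ~Z, ~Y.
        (Y | (~Y -> X)): β-rule — branch into Y  //  (~Y -> X).
          branch 1.1.1 (add Y):
            × closes — contains both Y and ~Y.
          branch 1.1.2 (add (~Y -> X)):
            (~Y -> X): β-rule — branch into ~~Y  //  X.
              branch 1.1.2.1 (add ~~Y):
                × closes — contains both Y and ~Y.
              branch 1.1.2.2 (add X):
                ○ open, literals {X=T, Y=F, Z=F}.
      branch 1.2 (add (((Y | Y) <-> ((Y <-> X) & Y)) & X)):
        (((Y | Y) <-> ((Y <-> X) & Y)) & X): α-rule — add ((Y | Y) <-> ((Y <-> X) & Y)), X.
        (Y | (~Y -> X)): β-rule — branch into Y  //  (~Y -> X).
          branch 1.2.1 (add Y):
            ((Y | Y) <-> ((Y <-> X) & Y)): β-rule — branch into (Y | Y), ((Y <-> X) & Y)  //  ~(Y | Y), ~((Y <-> X) & Y).
              branch 1.2.1.1 (add (Y | Y), ((Y <-> X) & Y)):
                ((Y <-> X) & Y): α-rule — add (Y <-> X), Y.
                (Y | Y): β-rule — branch into Y  //  Y.
                  branch 1.2.1.1.1 (add Y):
                    (Y <-> X): β-rule — branch into Y, X  //  ~Y, ~X.
                      branch 1.2.1.1.1.1 (add Y, X):
                        ○ open, literals {X=T, Y=T}.
                      branch 1.2.1.1.1.2 (add ~Y, ~X):
                        × closes — contains both Y and ~Y.
                  branch 1.2.1.1.2 (add Y):
                    (Y <-> X): β-rule — branch into Y, X  //  ~Y, ~X.
                      branch 1.2.1.1.2.1 (add Y, X):
                        ○ open, literals {X=T, Y=T}.
                      branch 1.2.1.1.2.2 (add ~Y, ~X):
                        × closes — contains both Y and ~Y.
              branch 1.2.1.2 (add ~(Y | Y), ~((Y <-> X) & Y)):
                ~(Y | Y): α-rule — add ~Y, ~Y.
                × closes — contains both Y and ~Y.
          branch 1.2.2 (add (~Y -> X)):
            ((Y | Y) <-> ((Y <-> X) & Y)): β-rule — branch into (Y | Y), ((Y <-> X) & Y)  //  ~(Y | Y), ~((Y <-> X) & Y).
              branch 1.2.2.1 (add (Y | Y), ((Y <-> X) & Y)):
                ((Y <-> X) & Y): α-rule — add (Y <-> X), Y.
                (~Y -> X): β-rule — branch into ~~Y  //  X.
                  branch 1.2.2.1.1 (add ~~Y):
                    (Y | Y): β-rule — branch into Y  //  Y.
                      branch 1.2.2.1.1.1 (add Y):
                        (Y <-> X): β-rule — branch into Y, X  //  ~Y, ~X.
                          branch 1.2.2.1.1.1.1 (add Y, X):
                            ○ open, literals {X=T, Y=T}.
                          branch 1.2.2.1.1.1.2 (add ~Y, ~X):
                            × closes — contains both Y and ~Y.
                      branch 1.2.2.1.1.2 (add Y):
                        (Y <-> X): β-rule — branch into Y, X  //  ~Y, ~X.
                          branch 1.2.2.1.1.2.1 (add Y, X):
                            ○ open, literals {X=T, Y=T}.
                          branch 1.2.2.1.1.2.2 (add ~Y, ~X):
                            × closes — contains both Y and ~Y.
                  branch 1.2.2.1.2 (add X):
                    (Y | Y): β-rule — branch into Y  //  Y.
                      branch 1.2.2.1.2.1 (add Y):
                        (Y <-> X): β-rule — branch into Y, X  //  ~Y, ~X.
                          branch 1.2.2.1.2.1.1 (add Y, X):
                            ○ open, literals {X=T, Y=T}.
                          branch 1.2.2.1.2.1.2 (add ~Y, ~X):
                            × closes — contains both Y and ~Y.
                      branch 1.2.2.1.2.2 (add Y):
                        (Y <-> X): β-rule — branch into Y, X  //  ~Y, ~X.
                          branch 1.2.2.1.2.2.1 (add Y, X):
                            ○ open, literals {X=T, Y=T}.
                          branch 1.2.2.1.2.2.2 (add ~Y, ~X):
                            × closes — contains both Y and ~Y.
              branch 1.2.2.2 (add ~(Y | Y), ~((Y <-> X) & Y)):
                ~(Y | Y): α-rule — add ~Y, ~Y.
                (~Y -> X): β-rule — branch into ~~Y  //  X.
                  branch 1.2.2.2.1 (add ~~Y):
                    × closes — contains both Y and ~Y.
                  branch 1.2.2.2.2 (add X):
                    ~((Y <-> X) & Y): β-rule — branch into ~(Y <-> X)  //  ~Y.
                      branch 1.2.2.2.2.1 (add ~(Y <-> X)):
                        ~(Y <-> X): β-rule — branch into Y, ~X  //  ~Y, X.
                          branch 1.2.2.2.2.1.1 (add Y, ~X):
                            × closes — contains both Y and ~Y.
                          branch 1.2.2.2.2.1.2 (add ~Y, X):
                            ○ open, literals {X=T, Y=F}.
                      branch 1.2.2.2.2.2 (add ~Y):
                        ○ open, literals {X=T, Y=F}.
  branch 2 (add ~((Z | Y) -> (((Y | Y) <-> ((Y <-> X) & Y)) & X)), ~(Y | (~Y -> X))):
    ~((Z | Y) -> (((Y | Y) <-> ((Y <-> X) & Y)) & X)): α-rule — add (Z | Y), ~(((Y | Y) <-> ((Y <-> X) & Y)) & X).
    ~(Y | (~Y -> X)): α-rule — add ~Y, ~(~Y -> X).
    ~(~Y -> X): α-rule — add ~Y, ~X.
    (Z | Y): β-rule — branch into Z  //  Y.
      branch 2.1 (add Z):
        ~(((Y | Y) <-> ((Y <-> X) & Y)) & X): β-rule — branch into ~((Y | Y) <-> ((Y <-> X) & Y))  //  ~X.
          branch 2.1.1 (add ~((Y | Y) <-> ((Y <-> X) & Y))):
            ~((Y | Y) <-> ((Y <-> X) & Y)): β-rule — branch into (Y | Y), ~((Y <-> X) & Y)  //  ~(Y | Y), ((Y <-> X) & Y).
              branch 2.1.1.1 (add (Y | Y), ~((Y <-> X) & Y)):
                (Y | Y): β-rule — branch into Y  //  Y.
                  branch 2.1.1.1.1 (add Y):
                    × closes — contains both Y and ~Y.
                  branch 2.1.1.1.2 (add Y):
                    × closes — contains both Y and ~Y.
              branch 2.1.1.2 (add ~(Y | Y), ((Y <-> X) & Y)):
                ~(Y | Y): α-rule — add ~Y, ~Y.
                ((Y <-> X) & Y): α-rule — add (Y <-> X), Y.
                × closes — contains both Y and ~Y.
          branch 2.1.2 (add ~X):
            ○ open, literals {X=F, Y=F, Z=T}.
      branch 2.2 (add Y):
        × closes — contains both Y and ~Y.
15 branches closed, 10 open.
An open branch gives a satisfying assignment: X=T, Y=F, Z=F.

Satisfiable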